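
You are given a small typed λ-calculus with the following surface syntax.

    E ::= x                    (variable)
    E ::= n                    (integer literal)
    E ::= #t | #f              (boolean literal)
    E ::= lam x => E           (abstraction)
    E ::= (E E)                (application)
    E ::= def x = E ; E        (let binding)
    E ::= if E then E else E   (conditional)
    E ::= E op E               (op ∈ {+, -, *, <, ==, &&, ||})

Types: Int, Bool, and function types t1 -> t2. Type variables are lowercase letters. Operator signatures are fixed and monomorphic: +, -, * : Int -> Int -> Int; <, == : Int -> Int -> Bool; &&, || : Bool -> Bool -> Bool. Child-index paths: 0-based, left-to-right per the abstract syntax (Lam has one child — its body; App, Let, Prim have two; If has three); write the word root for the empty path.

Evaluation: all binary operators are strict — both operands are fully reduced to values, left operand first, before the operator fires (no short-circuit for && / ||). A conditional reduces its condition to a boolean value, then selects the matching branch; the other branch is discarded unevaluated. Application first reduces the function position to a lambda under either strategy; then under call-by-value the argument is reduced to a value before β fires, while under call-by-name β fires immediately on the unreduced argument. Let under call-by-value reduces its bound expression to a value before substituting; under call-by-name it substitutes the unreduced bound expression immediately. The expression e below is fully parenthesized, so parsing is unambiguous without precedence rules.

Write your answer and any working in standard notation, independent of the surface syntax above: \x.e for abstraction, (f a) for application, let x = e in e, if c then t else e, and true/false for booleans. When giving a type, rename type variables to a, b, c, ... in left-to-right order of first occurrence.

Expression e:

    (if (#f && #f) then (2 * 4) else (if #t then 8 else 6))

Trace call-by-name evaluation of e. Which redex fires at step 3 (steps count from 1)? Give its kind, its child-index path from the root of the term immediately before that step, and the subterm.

Trace:
step 0: (if (false && false) then (2 * 4) else (if true then 8 else 6))
step 1: [delta@0] (if false then (2 * 4) else (if true then 8 else 6))
step 2: [if@root] (if true then 8 else 6)
step 3: [if@root] 8

Answer: if at root : (if true then 8 else 6)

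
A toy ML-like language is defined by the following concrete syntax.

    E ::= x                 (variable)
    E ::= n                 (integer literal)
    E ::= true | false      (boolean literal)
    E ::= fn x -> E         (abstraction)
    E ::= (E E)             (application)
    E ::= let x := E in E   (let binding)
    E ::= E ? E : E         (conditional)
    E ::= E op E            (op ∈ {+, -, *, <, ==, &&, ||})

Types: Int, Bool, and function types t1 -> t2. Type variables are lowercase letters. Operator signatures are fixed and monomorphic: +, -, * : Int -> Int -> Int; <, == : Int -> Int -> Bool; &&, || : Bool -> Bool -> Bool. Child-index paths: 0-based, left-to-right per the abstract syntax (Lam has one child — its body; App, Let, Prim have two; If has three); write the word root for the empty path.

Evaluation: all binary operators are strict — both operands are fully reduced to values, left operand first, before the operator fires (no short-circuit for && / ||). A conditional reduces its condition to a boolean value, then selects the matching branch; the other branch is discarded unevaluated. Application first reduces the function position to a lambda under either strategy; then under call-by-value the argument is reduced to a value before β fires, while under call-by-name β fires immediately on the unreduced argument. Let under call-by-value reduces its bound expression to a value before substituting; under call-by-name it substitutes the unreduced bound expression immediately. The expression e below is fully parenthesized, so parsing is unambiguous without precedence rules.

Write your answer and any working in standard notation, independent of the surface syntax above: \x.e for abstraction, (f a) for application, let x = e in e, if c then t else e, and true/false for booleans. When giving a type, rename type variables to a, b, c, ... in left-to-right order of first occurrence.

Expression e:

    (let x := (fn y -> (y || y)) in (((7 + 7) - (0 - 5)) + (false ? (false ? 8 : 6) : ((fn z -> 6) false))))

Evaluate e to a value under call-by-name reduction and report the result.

Answer: 25

Derivation:
step 0: (let x = (\y.(y || y)) in (((7 + 7) - (0 - 5)) + (if false then (if false then 8 else 6) else ((\z.6) false))))
step 1: [let@root] (((7 + 7) - (0 - 5)) + (if false then (if false then 8 else 6) else ((\z.6) false)))
step 2: [delta@0.0] ((14 - (0 - 5)) + (if false then (if false then 8 else 6) else ((\z.6) false)))
step 3: [delta@0.1] ((14 - -5) + (if false then (if false then 8 else 6) else ((\z.6) false)))
step 4: [delta@0] (19 + (if false then (if false then 8 else 6) else ((\z.6) false)))
step 5: [if@1] (19 + ((\z.6) false))
step 6: [beta@1] (19 + 6)
step 7: [delta@root] 25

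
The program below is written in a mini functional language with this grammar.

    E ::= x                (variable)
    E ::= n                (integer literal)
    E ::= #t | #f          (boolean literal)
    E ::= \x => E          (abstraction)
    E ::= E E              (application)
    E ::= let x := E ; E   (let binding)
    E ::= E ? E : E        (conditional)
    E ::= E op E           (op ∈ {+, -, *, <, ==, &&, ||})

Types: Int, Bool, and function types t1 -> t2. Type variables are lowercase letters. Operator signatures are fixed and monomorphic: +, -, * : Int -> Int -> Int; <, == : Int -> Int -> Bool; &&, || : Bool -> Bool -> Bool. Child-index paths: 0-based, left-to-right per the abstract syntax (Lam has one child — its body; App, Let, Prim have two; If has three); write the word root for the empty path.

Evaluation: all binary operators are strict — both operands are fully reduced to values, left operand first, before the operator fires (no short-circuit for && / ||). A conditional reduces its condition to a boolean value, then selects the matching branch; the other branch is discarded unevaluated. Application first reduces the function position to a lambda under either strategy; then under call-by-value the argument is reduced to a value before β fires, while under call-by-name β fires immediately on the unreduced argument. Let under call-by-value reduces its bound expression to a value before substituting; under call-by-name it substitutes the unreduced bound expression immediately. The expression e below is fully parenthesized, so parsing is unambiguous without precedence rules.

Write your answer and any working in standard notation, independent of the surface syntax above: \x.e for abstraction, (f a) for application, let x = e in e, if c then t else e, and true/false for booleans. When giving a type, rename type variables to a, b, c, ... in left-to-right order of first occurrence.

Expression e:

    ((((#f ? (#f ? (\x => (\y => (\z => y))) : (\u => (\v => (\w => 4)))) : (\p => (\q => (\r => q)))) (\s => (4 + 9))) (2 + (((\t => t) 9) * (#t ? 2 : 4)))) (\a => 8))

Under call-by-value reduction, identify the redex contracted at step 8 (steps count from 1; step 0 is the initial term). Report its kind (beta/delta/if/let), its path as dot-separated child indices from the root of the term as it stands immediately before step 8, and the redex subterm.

Answer: beta at root : ((\r.20) (\a.8))

Derivation:
step 0: ((((if false then (if false then (\x.(\y.(\z.y))) else (\u.(\v.(\w.4)))) else (\p.(\q.(\r.q)))) (\s.(4 + 9))) (2 + (((\t.t) 9) * (if true then 2 else 4)))) (\a.8))
step 1: [if@0.0.0] ((((\p.(\q.(\r.q))) (\s.(4 + 9))) (2 + (((\t.t) 9) * (if true then 2 else 4)))) (\a.8))
step 2: [beta@0.0] (((\q.(\r.q)) (2 + (((\t.t) 9) * (if true then 2 else 4)))) (\a.8))
step 3: [beta@0.1.1.0] (((\q.(\r.q)) (2 + (9 * (if true then 2 else 4)))) (\a.8))
step 4: [if@0.1.1.1] (((\q.(\r.q)) (2 + (9 * 2))) (\a.8))
step 5: [delta@0.1.1] (((\q.(\r.q)) (2 + 18)) (\a.8))
step 6: [delta@0.1] (((\q.(\r.q)) 20) (\a.8))
step 7: [beta@0] ((\r.20) (\a.8))
step 8: [beta@root] 20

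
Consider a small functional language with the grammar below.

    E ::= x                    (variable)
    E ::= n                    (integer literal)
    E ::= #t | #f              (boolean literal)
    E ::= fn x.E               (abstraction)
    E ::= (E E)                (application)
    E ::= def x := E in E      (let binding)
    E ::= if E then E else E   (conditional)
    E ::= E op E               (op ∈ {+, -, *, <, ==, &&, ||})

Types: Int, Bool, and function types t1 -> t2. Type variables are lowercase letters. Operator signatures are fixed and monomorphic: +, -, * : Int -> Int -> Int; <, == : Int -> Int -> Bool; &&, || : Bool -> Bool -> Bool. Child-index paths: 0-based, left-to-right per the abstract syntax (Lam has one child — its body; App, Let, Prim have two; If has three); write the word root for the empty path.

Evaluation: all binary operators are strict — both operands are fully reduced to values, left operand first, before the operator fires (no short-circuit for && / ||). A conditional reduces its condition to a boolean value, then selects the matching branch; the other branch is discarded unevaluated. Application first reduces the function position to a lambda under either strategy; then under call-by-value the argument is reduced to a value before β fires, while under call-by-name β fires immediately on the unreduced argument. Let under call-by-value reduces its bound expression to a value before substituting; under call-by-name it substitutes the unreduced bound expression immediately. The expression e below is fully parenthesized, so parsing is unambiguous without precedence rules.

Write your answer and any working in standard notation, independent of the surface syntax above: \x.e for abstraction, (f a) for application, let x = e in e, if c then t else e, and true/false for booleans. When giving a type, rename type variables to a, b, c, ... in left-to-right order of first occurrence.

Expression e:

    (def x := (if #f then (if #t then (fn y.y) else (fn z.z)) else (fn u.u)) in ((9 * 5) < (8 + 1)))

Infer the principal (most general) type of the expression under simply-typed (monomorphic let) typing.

Answer: Bool

Working:
  unify Bool ~ Bool
  unify Bool ~ Bool
y : a
\y._ : a -> a
z : b
\z._ : b -> b
  unify a -> a ~ b -> b
  unify a ~ b
  unify b ~ b
u : c
\u._ : c -> c
  unify b -> b ~ c -> c
  unify b ~ c
  unify c ~ c
let x : c -> c
  unify Int ~ Int
  unify Int ~ Int
  unify Int ~ Int
  unify Int ~ Int
  unify Int ~ Int
  unify Int ~ Int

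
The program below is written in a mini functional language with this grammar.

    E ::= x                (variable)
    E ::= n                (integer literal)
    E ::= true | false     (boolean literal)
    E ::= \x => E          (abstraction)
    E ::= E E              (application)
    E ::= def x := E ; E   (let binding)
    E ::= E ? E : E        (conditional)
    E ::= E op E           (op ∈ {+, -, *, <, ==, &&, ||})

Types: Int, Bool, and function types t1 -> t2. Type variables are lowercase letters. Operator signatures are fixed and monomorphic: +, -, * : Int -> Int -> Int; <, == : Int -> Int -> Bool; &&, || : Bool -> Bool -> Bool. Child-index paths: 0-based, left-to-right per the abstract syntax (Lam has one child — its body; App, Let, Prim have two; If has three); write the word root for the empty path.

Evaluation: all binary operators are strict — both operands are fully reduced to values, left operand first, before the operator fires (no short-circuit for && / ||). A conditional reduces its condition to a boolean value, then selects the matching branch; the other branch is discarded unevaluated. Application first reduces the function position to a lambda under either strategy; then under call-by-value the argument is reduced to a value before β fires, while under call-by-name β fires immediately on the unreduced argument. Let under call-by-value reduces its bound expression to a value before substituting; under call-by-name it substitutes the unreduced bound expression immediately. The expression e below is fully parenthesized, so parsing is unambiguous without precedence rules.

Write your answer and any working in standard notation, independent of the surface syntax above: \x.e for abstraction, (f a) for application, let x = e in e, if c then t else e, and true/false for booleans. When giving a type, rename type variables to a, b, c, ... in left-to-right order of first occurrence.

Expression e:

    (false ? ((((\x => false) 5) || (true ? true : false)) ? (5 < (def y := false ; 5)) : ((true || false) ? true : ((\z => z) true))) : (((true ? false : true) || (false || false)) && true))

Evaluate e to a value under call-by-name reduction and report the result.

Answer: false

Trace:
step 0: (if false then (if (((\x.false) 5) || (if true then true else false)) then (5 < (let y = false in 5)) else (if (true || false) then true else ((\z.z) true))) else (((if true then false else true) || (false || false)) && true))
step 1: [if@root] (((if true then false else true) || (false || false)) && true)
step 2: [if@0.0] ((false || (false || false)) && true)
step 3: [delta@0.1] ((false || false) && true)
step 4: [delta@0] (false && true)
step 5: [delta@root] false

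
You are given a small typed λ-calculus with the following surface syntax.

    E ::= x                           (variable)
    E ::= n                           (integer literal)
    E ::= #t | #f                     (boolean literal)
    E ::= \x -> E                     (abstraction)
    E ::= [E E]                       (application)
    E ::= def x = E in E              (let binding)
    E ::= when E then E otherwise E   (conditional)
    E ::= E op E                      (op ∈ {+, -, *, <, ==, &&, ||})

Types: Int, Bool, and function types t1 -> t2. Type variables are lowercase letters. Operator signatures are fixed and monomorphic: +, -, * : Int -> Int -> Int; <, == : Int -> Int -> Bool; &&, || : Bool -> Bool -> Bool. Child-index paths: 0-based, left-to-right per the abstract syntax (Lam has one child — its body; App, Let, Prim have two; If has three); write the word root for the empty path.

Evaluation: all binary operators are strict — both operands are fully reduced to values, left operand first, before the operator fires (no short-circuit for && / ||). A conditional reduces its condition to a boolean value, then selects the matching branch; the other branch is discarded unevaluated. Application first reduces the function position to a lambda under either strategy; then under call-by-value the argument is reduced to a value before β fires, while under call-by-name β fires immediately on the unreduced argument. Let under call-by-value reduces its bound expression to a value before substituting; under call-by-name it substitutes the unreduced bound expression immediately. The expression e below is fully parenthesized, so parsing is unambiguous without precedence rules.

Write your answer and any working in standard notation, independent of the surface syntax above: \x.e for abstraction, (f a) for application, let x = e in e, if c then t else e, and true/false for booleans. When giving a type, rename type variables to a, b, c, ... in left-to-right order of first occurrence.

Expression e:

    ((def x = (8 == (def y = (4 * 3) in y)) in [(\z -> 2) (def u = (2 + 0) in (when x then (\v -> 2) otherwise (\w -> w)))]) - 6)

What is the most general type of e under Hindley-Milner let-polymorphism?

Working:
  unify Int ~ Int
  unify Int ~ Int
  unify Int ~ Int
let y : Int
y : Int
  unify Int ~ Int
let x : Bool
\z._ : a -> Int
  unify Int ~ Int
  unify Int ~ Int
let u : Int
x : Bool
  unify Bool ~ Bool
\v._ : b -> Int
w : c
\w._ : c -> c
  unify b -> Int ~ c -> c
  unify b ~ c
  unify Int ~ c
  unify a -> Int ~ (Int -> Int) -> d
  unify a ~ Int -> Int
  unify Int ~ d
_ _ : Int
  unify Int ~ Int
  unify Int ~ Int

Answer: Int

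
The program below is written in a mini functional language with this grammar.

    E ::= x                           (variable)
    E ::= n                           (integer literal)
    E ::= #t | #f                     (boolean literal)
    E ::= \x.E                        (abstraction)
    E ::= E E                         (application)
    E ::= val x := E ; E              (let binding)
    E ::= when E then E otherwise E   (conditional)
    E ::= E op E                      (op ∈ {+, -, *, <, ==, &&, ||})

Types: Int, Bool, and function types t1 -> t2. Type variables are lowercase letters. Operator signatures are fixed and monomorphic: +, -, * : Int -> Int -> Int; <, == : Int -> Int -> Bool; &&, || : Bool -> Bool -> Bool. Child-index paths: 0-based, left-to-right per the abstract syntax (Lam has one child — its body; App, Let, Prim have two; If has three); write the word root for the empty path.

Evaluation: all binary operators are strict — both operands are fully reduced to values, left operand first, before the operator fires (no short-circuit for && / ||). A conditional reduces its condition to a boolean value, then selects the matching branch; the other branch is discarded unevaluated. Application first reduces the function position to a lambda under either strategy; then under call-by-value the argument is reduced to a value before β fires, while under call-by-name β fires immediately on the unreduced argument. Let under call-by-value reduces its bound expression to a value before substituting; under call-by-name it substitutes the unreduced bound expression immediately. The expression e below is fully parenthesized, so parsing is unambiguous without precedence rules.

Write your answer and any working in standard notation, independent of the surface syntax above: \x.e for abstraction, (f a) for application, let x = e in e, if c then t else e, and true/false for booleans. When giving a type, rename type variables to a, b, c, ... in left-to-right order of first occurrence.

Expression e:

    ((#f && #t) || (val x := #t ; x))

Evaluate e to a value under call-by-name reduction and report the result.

Trace:
step 0: ((false && true) || (let x = true in x))
step 1: [delta@0] (false || (let x = true in x))
step 2: [let@1] (false || true)
step 3: [delta@root] true

Answer: true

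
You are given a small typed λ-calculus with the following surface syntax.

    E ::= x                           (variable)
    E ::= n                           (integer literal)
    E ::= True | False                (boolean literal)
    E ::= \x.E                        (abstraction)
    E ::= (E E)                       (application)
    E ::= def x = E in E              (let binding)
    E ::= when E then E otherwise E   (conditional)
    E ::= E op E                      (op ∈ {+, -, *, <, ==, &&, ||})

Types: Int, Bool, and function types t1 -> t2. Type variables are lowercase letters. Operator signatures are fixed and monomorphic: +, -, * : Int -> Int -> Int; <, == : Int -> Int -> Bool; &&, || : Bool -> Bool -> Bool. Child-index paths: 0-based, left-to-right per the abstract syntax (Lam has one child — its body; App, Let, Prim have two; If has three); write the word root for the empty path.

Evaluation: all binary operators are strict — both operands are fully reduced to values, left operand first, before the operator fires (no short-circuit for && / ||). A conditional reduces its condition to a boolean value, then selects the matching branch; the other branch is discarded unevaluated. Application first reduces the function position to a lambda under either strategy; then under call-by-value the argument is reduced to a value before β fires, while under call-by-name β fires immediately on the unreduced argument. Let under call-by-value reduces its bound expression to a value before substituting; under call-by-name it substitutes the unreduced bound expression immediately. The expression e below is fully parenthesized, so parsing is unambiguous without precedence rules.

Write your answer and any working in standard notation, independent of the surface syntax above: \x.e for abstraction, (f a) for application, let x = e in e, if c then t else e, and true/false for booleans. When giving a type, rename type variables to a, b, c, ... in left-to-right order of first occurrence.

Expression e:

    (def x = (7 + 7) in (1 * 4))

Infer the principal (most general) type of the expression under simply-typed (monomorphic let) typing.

Answer: Int

Derivation:
  unify Int ~ Int
  unify Int ~ Int
let x : Int
  unify Int ~ Int
  unify Int ~ Int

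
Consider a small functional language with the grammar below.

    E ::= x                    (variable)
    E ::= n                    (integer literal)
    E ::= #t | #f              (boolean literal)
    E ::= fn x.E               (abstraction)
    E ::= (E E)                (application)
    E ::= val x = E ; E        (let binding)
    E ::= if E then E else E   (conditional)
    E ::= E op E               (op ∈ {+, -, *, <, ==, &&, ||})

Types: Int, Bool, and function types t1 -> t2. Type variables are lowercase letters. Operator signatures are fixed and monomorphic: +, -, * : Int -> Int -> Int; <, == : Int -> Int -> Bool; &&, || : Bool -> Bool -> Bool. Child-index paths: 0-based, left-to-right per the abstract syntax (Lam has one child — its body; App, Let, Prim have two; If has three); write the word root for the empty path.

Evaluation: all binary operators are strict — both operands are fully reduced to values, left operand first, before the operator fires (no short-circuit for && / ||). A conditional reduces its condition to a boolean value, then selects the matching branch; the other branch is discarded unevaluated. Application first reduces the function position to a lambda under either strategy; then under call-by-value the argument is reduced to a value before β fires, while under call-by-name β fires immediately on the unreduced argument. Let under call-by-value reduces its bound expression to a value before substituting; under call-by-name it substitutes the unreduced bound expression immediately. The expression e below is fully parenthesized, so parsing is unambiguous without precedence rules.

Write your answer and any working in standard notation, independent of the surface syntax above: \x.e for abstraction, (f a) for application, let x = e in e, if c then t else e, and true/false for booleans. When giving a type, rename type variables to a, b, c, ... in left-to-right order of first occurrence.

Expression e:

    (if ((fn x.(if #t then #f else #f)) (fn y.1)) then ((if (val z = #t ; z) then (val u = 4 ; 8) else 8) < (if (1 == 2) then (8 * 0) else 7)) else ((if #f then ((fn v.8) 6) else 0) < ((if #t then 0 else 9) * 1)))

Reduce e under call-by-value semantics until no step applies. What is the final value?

Working:
step 0: (if ((\x.(if true then false else false)) (\y.1)) then ((if (let z = true in z) then (let u = 4 in 8) else 8) < (if (1 == 2) then (8 * 0) else 7)) else ((if false then ((\v.8) 6) else 0) < ((if true then 0 else 9) * 1)))
step 1: [beta@0] (if (if true then false else false) then ((if (let z = true in z) then (let u = 4 in 8) else 8) < (if (1 == 2) then (8 * 0) else 7)) else ((if false then ((\v.8) 6) else 0) < ((if true then 0 else 9) * 1)))
step 2: [if@0] (if false then ((if (let z = true in z) then (let u = 4 in 8) else 8) < (if (1 == 2) then (8 * 0) else 7)) else ((if false then ((\v.8) 6) else 0) < ((if true then 0 else 9) * 1)))
step 3: [if@root] ((if false then ((\v.8) 6) else 0) < ((if true then 0 else 9) * 1))
step 4: [if@0] (0 < ((if true then 0 else 9) * 1))
step 5: [if@1.0] (0 < (0 * 1))
step 6: [delta@1] (0 < 0)
step 7: [delta@root] false

Answer: false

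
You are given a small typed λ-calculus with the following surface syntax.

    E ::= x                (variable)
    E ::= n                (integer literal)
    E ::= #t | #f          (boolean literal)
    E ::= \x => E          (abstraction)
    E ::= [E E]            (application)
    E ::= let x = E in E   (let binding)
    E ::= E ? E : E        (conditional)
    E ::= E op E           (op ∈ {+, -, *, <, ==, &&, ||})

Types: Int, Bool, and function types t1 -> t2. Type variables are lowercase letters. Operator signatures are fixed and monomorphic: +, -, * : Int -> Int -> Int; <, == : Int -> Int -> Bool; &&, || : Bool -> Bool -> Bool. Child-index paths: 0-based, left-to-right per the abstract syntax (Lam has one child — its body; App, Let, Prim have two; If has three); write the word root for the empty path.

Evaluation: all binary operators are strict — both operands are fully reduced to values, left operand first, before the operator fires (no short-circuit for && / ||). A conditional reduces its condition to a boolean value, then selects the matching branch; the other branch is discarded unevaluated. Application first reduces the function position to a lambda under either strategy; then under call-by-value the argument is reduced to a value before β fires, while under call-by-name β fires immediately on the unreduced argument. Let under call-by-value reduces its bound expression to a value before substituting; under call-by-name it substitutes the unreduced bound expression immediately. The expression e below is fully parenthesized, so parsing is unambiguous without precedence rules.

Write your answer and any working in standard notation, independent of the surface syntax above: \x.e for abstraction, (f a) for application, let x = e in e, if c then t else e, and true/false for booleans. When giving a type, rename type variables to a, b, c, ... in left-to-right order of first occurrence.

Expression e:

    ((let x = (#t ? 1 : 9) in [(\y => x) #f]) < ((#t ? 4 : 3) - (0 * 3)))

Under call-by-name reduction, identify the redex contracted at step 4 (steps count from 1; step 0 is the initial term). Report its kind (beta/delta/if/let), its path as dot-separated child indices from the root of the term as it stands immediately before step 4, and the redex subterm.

Answer: if at 1.0 : (if true then 4 else 3)

Trace:
step 0: ((let x = (if true then 1 else 9) in ((\y.x) false)) < ((if true then 4 else 3) - (0 * 3)))
step 1: [let@0] (((\y.(if true then 1 else 9)) false) < ((if true then 4 else 3) - (0 * 3)))
step 2: [beta@0] ((if true then 1 else 9) < ((if true then 4 else 3) - (0 * 3)))
step 3: [if@0] (1 < ((if true then 4 else 3) - (0 * 3)))
step 4: [if@1.0] (1 < (4 - (0 * 3)))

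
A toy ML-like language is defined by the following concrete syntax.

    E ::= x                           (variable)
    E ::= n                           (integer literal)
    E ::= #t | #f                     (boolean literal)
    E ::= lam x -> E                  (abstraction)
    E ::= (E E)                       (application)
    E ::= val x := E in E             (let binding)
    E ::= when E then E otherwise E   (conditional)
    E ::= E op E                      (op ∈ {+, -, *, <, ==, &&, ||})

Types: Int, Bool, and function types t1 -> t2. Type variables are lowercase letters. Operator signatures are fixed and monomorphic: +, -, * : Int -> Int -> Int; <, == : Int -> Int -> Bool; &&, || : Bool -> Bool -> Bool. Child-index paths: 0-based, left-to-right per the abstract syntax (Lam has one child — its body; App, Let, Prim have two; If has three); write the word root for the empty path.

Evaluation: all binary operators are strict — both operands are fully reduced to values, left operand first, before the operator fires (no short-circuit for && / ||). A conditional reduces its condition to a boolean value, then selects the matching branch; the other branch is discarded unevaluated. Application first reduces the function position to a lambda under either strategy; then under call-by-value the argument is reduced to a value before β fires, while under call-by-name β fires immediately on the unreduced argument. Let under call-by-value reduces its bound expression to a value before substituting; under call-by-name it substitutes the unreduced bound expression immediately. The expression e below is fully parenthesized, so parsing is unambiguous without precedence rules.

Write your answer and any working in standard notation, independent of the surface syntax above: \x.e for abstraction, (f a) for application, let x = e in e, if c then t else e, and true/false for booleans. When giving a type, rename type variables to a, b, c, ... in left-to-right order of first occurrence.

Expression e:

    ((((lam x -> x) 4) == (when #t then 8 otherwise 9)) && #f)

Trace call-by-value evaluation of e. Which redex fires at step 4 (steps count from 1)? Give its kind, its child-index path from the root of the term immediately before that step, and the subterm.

Answer: delta at root : (false && false)

Trace:
step 0: ((((\x.x) 4) == (if true then 8 else 9)) && false)
step 1: [beta@0.0] ((4 == (if true then 8 else 9)) && false)
step 2: [if@0.1] ((4 == 8) && false)
step 3: [delta@0] (false && false)
step 4: [delta@root] false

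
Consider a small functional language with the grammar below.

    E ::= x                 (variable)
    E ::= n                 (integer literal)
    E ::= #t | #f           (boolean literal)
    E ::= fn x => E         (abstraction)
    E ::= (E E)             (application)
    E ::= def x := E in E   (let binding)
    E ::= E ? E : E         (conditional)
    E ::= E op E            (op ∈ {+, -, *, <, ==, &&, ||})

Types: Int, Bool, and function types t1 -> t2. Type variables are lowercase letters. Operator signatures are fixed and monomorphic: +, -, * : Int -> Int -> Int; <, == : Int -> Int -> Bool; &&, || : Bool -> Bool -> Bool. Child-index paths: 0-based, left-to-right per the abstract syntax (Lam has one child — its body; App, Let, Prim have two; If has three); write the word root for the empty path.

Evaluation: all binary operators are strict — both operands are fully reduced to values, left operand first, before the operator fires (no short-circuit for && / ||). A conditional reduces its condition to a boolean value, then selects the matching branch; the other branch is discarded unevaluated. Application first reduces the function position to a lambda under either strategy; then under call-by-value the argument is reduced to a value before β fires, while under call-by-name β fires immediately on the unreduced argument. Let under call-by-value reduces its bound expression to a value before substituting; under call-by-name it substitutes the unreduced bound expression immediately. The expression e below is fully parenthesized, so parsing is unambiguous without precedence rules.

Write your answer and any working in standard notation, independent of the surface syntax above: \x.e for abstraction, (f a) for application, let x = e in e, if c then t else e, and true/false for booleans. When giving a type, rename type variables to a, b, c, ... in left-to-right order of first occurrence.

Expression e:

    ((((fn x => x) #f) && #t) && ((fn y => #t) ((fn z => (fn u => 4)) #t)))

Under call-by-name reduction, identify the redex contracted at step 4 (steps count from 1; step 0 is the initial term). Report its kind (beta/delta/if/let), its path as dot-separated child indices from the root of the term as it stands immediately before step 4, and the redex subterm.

Derivation:
step 0: ((((\x.x) false) && true) && ((\y.true) ((\z.(\u.4)) true)))
step 1: [beta@0.0] ((false && true) && ((\y.true) ((\z.(\u.4)) true)))
step 2: [delta@0] (false && ((\y.true) ((\z.(\u.4)) true)))
step 3: [beta@1] (false && true)
step 4: [delta@root] false

Answer: delta at root : (false && true)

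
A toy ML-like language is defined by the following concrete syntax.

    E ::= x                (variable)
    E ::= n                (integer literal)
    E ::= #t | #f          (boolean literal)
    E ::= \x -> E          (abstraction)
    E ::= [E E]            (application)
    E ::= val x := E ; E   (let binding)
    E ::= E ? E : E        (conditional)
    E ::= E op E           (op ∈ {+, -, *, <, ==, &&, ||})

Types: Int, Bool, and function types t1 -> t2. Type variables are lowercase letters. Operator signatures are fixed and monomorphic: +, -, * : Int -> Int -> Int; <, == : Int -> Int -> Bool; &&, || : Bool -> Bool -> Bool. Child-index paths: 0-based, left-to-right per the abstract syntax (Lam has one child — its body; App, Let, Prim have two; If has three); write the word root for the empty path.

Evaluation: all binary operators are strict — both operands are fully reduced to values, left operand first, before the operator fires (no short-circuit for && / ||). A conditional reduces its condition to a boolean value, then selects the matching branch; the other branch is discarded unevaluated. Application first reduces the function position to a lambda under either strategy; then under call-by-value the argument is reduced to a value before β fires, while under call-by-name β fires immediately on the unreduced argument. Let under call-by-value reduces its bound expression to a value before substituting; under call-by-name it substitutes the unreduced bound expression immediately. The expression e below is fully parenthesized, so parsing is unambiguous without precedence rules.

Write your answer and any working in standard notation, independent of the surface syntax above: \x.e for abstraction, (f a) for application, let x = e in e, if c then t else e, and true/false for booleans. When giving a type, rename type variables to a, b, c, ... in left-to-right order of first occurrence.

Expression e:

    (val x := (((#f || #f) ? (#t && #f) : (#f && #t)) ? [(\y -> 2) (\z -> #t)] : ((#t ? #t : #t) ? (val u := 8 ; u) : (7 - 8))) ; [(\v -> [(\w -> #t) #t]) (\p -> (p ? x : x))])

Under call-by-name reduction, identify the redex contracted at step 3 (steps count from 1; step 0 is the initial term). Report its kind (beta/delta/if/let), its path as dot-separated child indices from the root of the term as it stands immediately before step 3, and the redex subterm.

Answer: beta at root : ((\w.true) true)

Trace:
step 0: (let x = (if (if (false || false) then (true && false) else (false && true)) then ((\y.2) (\z.true)) else (if (if true then true else true) then (let u = 8 in u) else (7 - 8))) in ((\v.((\w.true) true)) (\p.(if p then x else x))))
step 1: [let@root] ((\v.((\w.true) true)) (\p.(if p then (if (if (false || false) then (true && false) else (false && true)) then ((\y.2) (\z.true)) else (if (if true then true else true) then (let u = 8 in u) else (7 - 8))) else (if (if (false || false) then (true && false) else (false && true)) then ((\y.2) (\z.true)) else (if (if true then true else true) then (let u = 8 in u) else (7 - 8))))))
step 2: [beta@root] ((\w.true) true)
step 3: [beta@root] true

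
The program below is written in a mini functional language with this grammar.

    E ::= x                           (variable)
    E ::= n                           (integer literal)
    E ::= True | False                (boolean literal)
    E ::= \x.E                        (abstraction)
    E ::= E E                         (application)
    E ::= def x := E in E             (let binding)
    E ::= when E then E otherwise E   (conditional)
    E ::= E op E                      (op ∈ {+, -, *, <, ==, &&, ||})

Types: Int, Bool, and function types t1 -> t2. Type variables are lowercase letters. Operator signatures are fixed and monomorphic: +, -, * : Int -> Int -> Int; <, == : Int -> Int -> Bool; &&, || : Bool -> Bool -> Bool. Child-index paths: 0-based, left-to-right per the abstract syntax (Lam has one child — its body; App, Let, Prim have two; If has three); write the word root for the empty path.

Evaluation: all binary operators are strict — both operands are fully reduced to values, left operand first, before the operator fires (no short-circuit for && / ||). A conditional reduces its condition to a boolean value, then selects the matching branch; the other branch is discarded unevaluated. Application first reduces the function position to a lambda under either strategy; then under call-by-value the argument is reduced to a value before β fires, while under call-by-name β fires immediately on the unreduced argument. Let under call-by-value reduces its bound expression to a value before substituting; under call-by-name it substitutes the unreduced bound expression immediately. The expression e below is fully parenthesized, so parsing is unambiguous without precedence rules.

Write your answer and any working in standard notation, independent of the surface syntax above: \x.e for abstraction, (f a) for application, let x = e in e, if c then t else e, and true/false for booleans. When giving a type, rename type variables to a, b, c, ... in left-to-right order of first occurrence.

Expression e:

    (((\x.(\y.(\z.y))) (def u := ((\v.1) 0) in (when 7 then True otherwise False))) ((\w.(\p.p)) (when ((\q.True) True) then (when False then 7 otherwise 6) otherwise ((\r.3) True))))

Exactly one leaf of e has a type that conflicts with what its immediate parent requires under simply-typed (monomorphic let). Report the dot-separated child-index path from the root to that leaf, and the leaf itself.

Working:
y : b
\z._ : c -> b
\y._ : b -> c -> b
\x._ : a -> b -> c -> b
\v._ : d -> Int
  unify d -> Int ~ Int -> e
  unify d ~ Int
  unify Int ~ e
_ _ : Int
let u : Int
  unify Int ~ Bool
  FAIL: mismatch Int ~ Bool

Answer: 0.1.1.0 : 7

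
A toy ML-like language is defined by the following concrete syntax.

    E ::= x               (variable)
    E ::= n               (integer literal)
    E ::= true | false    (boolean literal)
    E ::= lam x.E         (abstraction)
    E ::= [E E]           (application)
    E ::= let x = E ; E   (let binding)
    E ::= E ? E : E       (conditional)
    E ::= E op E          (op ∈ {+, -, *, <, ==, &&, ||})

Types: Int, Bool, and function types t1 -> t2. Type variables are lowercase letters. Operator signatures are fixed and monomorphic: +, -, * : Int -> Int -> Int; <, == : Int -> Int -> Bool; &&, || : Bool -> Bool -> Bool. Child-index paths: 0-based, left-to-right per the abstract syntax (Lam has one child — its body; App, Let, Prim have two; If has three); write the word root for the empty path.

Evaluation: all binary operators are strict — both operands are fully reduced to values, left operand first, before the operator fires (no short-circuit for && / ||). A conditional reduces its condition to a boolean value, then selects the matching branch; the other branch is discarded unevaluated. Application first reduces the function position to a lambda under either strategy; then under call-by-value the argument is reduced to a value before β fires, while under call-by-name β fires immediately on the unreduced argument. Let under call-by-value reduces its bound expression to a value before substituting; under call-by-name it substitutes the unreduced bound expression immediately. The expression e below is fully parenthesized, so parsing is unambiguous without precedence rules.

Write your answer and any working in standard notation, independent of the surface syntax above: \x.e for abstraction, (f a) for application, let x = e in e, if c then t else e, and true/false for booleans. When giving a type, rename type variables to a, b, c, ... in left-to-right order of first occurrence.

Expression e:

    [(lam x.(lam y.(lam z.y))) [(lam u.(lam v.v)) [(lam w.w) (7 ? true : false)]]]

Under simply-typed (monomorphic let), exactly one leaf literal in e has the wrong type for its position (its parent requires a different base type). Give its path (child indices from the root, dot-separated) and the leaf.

Answer: 1.1.1.0 : 7

Working:
y : b
\z._ : c -> b
\y._ : b -> c -> b
\x._ : a -> b -> c -> b
v : e
\v._ : e -> e
\u._ : d -> e -> e
w : f
\w._ : f -> f
  unify Int ~ Bool
  FAIL: mismatch Int ~ Bool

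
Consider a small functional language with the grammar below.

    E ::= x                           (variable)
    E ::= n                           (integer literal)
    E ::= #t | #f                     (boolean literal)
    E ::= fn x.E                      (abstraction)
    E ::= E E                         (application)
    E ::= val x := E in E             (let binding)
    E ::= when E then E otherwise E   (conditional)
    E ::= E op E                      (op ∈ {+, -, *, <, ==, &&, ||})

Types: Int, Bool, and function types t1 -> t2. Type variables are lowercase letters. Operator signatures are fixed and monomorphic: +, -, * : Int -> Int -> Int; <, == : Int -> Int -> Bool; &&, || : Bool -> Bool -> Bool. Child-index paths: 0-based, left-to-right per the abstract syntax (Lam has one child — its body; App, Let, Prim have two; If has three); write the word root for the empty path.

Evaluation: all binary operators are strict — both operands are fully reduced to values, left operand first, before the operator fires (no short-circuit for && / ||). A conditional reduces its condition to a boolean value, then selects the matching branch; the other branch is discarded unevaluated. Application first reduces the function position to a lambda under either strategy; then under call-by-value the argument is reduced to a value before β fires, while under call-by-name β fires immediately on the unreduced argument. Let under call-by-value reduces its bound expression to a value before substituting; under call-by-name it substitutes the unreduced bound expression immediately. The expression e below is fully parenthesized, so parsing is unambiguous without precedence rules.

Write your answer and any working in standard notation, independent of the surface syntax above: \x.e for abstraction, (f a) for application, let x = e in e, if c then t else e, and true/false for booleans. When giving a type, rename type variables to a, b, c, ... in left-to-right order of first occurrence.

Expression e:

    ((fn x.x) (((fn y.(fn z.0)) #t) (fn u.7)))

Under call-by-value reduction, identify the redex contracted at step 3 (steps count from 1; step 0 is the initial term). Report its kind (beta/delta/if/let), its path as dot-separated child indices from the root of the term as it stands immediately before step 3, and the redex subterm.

Working:
step 0: ((\x.x) (((\y.(\z.0)) true) (\u.7)))
step 1: [beta@1.0] ((\x.x) ((\z.0) (\u.7)))
step 2: [beta@1] ((\x.x) 0)
step 3: [beta@root] 0

Answer: beta at root : ((\x.x) 0)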